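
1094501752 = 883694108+210807644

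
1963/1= 1963 = 1963.00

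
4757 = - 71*( - 67) 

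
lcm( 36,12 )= 36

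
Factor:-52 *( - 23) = 1196 = 2^2*13^1*23^1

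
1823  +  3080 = 4903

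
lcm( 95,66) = 6270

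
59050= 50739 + 8311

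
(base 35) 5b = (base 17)ag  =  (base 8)272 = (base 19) 9F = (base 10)186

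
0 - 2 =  - 2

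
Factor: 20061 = 3^3 *743^1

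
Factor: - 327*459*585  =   - 3^6*5^1*13^1*17^1*109^1= - 87804405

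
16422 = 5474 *3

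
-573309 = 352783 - 926092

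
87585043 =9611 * 9113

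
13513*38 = 513494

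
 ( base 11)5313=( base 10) 7032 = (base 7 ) 26334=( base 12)40a0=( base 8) 15570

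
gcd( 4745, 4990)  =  5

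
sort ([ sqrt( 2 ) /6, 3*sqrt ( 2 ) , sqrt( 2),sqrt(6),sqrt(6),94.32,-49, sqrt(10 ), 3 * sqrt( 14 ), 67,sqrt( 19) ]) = [ - 49 , sqrt ( 2)/6, sqrt ( 2), sqrt ( 6),sqrt( 6),sqrt(10), 3*sqrt( 2 ),sqrt(19),3*sqrt(14),67,94.32 ]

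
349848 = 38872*9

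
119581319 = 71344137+48237182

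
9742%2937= 931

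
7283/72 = 101 + 11/72 = 101.15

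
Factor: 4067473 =79^1*51487^1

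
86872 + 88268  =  175140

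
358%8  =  6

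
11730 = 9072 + 2658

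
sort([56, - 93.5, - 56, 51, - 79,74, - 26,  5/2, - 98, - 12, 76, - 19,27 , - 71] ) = [ - 98,-93.5,-79,-71,-56, - 26, - 19, - 12, 5/2 , 27,51,56,74, 76 ]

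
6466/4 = 3233/2  =  1616.50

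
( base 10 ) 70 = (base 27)2g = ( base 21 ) 37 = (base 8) 106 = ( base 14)50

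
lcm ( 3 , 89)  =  267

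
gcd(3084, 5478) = 6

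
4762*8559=40757958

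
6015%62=1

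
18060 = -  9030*( - 2 ) 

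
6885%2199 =288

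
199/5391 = 199/5391 = 0.04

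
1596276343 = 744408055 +851868288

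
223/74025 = 223/74025=0.00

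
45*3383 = 152235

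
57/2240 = 57/2240  =  0.03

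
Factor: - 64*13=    - 2^6*13^1=- 832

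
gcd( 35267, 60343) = 1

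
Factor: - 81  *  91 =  - 3^4*7^1*13^1= - 7371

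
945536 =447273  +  498263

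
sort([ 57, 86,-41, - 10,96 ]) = [ - 41, - 10 , 57,86, 96]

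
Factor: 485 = 5^1*97^1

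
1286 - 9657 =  - 8371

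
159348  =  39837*4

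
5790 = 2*2895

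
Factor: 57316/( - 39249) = -2^2*3^( - 2) * 7^( - 1)*23^1 = - 92/63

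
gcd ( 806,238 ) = 2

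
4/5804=1/1451=0.00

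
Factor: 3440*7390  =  25421600 = 2^5*5^2 * 43^1*739^1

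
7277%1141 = 431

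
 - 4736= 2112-6848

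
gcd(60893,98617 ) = 1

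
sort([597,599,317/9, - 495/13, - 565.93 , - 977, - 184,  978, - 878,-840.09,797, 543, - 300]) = [-977, - 878 , - 840.09, -565.93, - 300, - 184,-495/13,  317/9,543, 597, 599, 797, 978]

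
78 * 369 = 28782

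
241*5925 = 1427925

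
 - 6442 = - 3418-3024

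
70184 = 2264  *31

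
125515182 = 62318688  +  63196494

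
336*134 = 45024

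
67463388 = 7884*8557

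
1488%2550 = 1488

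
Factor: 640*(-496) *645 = -204748800 = -2^11*3^1*5^2*31^1 * 43^1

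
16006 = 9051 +6955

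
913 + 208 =1121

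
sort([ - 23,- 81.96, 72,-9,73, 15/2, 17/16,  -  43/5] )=[ - 81.96,-23, - 9, - 43/5, 17/16,15/2, 72,73 ]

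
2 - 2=0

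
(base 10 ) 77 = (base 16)4d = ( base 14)57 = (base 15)52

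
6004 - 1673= 4331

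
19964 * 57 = 1137948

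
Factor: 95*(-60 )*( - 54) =2^3*3^4*5^2  *  19^1 = 307800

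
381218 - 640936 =- 259718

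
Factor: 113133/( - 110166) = - 2^( - 1 )*7^( - 1) * 61^( - 1 ) * 877^1 = - 877/854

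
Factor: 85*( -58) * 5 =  - 24650 =- 2^1* 5^2*17^1*29^1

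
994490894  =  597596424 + 396894470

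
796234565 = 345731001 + 450503564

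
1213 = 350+863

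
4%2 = 0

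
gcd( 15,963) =3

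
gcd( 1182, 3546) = 1182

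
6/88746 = 1/14791 =0.00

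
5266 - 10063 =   -  4797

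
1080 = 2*540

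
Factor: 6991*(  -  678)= - 2^1*3^1*113^1*6991^1= -4739898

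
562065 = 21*26765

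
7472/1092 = 6 + 230/273 = 6.84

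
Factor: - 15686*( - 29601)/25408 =232160643/12704 = 2^( - 5)*3^2*11^2 * 13^1*23^2*31^1*397^ ( - 1 )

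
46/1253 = 46/1253 =0.04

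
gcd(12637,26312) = 1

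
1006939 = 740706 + 266233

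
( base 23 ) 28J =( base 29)1ee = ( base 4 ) 103231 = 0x4ed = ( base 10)1261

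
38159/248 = 38159/248= 153.87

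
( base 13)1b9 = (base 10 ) 321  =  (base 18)hf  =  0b101000001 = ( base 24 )D9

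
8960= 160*56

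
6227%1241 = 22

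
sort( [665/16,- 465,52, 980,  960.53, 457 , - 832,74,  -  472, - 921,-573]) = [ - 921, - 832, - 573, - 472, - 465,665/16, 52, 74, 457, 960.53,980]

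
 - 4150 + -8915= - 13065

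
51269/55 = 932+9/55 = 932.16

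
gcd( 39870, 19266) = 6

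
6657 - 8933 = -2276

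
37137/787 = 47 + 148/787=47.19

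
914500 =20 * 45725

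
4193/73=57 + 32/73 =57.44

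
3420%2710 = 710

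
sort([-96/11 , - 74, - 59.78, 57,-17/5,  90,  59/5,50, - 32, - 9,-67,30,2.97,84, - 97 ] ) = [-97, - 74, - 67,-59.78, - 32, -9, - 96/11, - 17/5, 2.97,  59/5,30,50,57,84,90 ]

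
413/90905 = 413/90905 = 0.00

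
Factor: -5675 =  - 5^2*227^1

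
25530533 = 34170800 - 8640267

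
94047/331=94047/331 = 284.13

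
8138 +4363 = 12501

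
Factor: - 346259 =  - 346259^1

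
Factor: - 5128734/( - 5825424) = 2^(-3) *11^( - 2 )*13^1*17^( - 1)*47^1 * 59^( - 1) * 1399^1 = 854789/970904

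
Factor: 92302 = 2^1*7^1*19^1*347^1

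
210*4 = 840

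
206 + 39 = 245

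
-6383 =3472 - 9855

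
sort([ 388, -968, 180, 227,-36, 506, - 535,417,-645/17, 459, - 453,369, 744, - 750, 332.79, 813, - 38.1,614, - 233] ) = [ - 968, - 750,- 535, - 453, - 233, - 38.1, - 645/17,-36, 180, 227, 332.79,369, 388,  417,  459, 506, 614, 744,  813] 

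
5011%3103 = 1908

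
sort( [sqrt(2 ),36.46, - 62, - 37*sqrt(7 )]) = [ - 37*sqrt(7 ), - 62,sqrt(2),36.46]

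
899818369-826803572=73014797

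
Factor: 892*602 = 536984 = 2^3*7^1 * 43^1*223^1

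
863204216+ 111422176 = 974626392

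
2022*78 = 157716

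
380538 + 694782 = 1075320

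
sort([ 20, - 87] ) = [ - 87 , 20] 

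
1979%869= 241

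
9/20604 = 3/6868 =0.00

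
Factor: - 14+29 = 3^1* 5^1 = 15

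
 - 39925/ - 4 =39925/4 =9981.25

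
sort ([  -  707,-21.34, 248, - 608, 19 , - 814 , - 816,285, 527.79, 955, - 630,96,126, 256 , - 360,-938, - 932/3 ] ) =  [ -938, - 816 , - 814, - 707, - 630, - 608, - 360, - 932/3, - 21.34, 19, 96, 126,248 , 256,285,527.79,955]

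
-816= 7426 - 8242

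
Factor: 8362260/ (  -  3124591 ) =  - 2^2*3^2*5^1*449^( - 1 )*6959^( - 1 )  *  46457^1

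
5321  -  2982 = 2339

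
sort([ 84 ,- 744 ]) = [-744,  84 ] 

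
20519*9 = 184671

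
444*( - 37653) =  - 16717932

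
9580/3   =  3193 + 1/3 = 3193.33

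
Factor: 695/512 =2^( - 9)*5^1*139^1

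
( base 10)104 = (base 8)150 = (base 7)206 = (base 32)38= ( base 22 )4g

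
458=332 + 126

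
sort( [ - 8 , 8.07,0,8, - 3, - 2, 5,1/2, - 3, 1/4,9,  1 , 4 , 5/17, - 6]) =[ - 8, - 6,- 3, - 3, - 2, 0, 1/4,5/17,  1/2,1,4, 5 , 8,  8.07, 9]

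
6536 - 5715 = 821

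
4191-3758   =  433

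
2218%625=343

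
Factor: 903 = 3^1 *7^1*43^1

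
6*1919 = 11514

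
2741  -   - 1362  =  4103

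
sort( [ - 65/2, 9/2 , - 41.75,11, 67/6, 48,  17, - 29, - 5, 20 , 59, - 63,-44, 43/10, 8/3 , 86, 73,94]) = [ - 63, - 44, - 41.75, - 65/2, - 29, - 5,8/3, 43/10  ,  9/2 , 11, 67/6, 17,20,48, 59,73,86, 94]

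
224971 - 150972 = 73999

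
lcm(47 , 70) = 3290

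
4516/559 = 4516/559= 8.08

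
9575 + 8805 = 18380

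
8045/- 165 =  - 49 + 8/33 = - 48.76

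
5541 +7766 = 13307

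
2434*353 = 859202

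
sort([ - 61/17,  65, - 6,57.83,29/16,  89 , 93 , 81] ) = [ - 6, -61/17 , 29/16,57.83, 65, 81, 89,93] 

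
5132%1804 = 1524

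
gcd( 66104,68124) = 4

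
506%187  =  132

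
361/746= 361/746 =0.48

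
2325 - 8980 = -6655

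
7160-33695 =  - 26535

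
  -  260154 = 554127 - 814281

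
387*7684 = 2973708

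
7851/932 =7851/932 = 8.42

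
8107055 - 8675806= - 568751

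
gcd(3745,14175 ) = 35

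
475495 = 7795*61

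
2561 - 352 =2209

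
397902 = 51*7802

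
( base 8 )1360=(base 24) 178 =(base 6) 3252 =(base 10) 752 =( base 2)1011110000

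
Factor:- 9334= - 2^1*13^1*359^1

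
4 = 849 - 845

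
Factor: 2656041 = 3^1*419^1*2113^1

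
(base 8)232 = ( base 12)10a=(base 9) 181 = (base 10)154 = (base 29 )59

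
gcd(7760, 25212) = 4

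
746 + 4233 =4979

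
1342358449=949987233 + 392371216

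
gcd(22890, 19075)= 3815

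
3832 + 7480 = 11312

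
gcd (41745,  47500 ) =5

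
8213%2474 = 791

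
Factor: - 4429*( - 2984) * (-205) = -2^3*5^1*41^1*43^1*103^1*373^1 = - 2709307880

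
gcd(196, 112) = 28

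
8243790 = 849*9710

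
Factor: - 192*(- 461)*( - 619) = -2^6*3^1*461^1 * 619^1 = - 54788928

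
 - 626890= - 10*62689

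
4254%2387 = 1867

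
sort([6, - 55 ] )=[ - 55, 6]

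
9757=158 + 9599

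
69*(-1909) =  - 131721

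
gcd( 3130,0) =3130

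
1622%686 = 250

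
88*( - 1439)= - 126632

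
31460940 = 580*54243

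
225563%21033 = 15233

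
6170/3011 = 6170/3011 = 2.05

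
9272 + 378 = 9650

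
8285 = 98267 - 89982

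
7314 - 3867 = 3447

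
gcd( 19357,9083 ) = 1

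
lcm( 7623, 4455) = 343035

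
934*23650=22089100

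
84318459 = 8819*9561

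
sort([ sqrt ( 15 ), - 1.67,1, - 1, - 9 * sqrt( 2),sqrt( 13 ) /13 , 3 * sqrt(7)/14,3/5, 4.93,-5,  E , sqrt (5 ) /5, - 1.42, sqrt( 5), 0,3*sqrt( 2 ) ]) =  [ - 9* sqrt( 2), - 5, - 1.67 , - 1.42, - 1,0,sqrt( 13 )/13,sqrt(5)/5,  3*sqrt(7)/14, 3/5,1 , sqrt ( 5 ), E,sqrt(15),  3*sqrt (2), 4.93] 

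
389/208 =1 + 181/208 = 1.87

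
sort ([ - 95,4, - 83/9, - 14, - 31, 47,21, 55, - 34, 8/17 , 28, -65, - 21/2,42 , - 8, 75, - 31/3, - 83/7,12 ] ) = [-95, - 65, - 34, - 31, - 14,-83/7, - 21/2, - 31/3, - 83/9, - 8,8/17, 4, 12, 21, 28, 42, 47, 55, 75] 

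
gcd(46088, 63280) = 56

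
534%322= 212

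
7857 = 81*97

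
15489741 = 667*23223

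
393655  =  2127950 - 1734295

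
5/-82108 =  - 1 + 82103/82108 =- 0.00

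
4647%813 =582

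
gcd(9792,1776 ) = 48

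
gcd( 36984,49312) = 12328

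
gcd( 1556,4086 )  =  2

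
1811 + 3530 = 5341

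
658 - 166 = 492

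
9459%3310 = 2839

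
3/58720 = 3/58720 = 0.00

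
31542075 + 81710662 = 113252737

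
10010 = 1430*7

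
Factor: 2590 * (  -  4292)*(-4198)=2^4*5^1 * 7^1*29^1 * 37^2*2099^1 = 46666143440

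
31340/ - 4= -7835/1 =-7835.00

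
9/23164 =9/23164 = 0.00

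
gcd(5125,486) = 1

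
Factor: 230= 2^1*5^1*23^1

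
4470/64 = 2235/32 = 69.84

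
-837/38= -23+37/38 = -22.03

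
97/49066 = 97/49066 =0.00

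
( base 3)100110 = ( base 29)8n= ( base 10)255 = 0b11111111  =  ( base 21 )c3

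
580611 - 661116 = -80505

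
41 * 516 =21156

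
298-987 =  - 689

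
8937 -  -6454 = 15391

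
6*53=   318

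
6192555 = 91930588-85738033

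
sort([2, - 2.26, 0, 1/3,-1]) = [ - 2.26,-1,0,1/3,2] 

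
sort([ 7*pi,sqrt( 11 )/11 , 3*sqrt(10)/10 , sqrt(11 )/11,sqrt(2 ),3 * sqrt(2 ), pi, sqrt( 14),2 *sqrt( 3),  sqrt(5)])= [ sqrt(11 ) /11, sqrt( 11 )/11,3 * sqrt ( 10)/10,sqrt (2 ),sqrt(5 ), pi,2 * sqrt(3 ) , sqrt(14), 3 * sqrt(2),7*  pi ]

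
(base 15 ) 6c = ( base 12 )86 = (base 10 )102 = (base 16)66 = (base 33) 33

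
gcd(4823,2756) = 689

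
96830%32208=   206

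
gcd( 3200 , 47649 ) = 1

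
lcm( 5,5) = 5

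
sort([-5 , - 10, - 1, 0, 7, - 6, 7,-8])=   [ - 10, - 8, - 6, - 5,-1,0,7, 7]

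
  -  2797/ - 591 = 4  +  433/591 = 4.73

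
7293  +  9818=17111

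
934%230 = 14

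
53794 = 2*26897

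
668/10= 334/5 = 66.80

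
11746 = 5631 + 6115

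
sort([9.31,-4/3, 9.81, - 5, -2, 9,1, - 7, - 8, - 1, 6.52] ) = [ - 8, - 7, - 5, - 2, - 4/3, - 1, 1, 6.52, 9, 9.31, 9.81 ] 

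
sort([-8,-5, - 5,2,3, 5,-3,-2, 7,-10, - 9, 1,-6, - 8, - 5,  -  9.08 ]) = [ - 10 ,-9.08, - 9, - 8, -8,-6,-5,  -  5,-5,-3,  -  2,1, 2, 3,5,  7 ]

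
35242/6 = 5873+2/3 =5873.67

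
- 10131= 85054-95185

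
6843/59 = 6843/59 = 115.98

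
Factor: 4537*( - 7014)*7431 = -2^1*3^2 * 7^1*13^1*167^1*349^1*2477^1 =-236473131258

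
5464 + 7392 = 12856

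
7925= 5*1585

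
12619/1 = 12619 =12619.00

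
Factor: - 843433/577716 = - 2^( - 2)*3^( -1 ) * 23^1*31^(-1) * 1553^ ( - 1 ) * 36671^1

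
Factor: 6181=7^1*883^1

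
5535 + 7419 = 12954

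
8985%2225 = 85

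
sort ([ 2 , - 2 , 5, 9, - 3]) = [ - 3 ,  -  2, 2,5, 9]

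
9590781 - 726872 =8863909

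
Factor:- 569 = - 569^1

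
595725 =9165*65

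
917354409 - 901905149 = 15449260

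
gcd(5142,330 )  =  6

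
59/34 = 1 + 25/34 = 1.74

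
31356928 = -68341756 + 99698684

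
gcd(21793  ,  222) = 37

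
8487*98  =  831726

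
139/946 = 139/946 = 0.15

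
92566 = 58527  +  34039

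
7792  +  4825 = 12617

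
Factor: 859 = 859^1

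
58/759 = 58/759= 0.08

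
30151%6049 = 5955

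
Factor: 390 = 2^1*3^1*5^1*13^1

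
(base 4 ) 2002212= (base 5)231413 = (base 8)20246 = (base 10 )8358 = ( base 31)8lj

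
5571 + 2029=7600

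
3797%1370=1057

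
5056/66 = 76 + 20/33  =  76.61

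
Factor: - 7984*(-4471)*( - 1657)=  - 2^4*17^1*263^1*499^1*1657^1 = - 59149040848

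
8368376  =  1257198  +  7111178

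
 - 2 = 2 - 4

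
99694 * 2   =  199388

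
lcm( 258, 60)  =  2580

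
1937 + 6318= 8255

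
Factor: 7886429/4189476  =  2^( - 2)*3^( - 1 )*127^ ( - 1)*163^1 * 2749^( - 1 )*48383^1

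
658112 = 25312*26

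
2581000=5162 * 500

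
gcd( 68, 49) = 1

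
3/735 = 1/245= 0.00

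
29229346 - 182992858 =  - 153763512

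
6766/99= 68  +  34/99 = 68.34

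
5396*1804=9734384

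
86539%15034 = 11369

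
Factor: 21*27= 3^4*7^1 = 567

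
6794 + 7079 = 13873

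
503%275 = 228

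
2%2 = 0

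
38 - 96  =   - 58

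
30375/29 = 1047 + 12/29 = 1047.41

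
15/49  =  15/49 = 0.31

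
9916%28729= 9916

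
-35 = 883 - 918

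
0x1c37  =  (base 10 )7223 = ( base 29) 8h2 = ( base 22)EK7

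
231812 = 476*487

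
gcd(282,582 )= 6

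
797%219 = 140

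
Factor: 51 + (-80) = -29^1 = - 29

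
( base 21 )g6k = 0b1110000100010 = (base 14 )28a6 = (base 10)7202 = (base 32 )712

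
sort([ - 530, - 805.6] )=[ - 805.6 , - 530] 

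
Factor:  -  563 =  - 563^1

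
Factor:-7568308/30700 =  - 1892077/7675=- 5^(-2) * 11^2*19^1*307^( - 1 )*823^1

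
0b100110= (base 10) 38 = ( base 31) 17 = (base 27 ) 1b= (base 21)1h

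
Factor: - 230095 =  - 5^1*17^1*2707^1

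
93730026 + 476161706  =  569891732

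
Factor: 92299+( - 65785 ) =26514 = 2^1 * 3^3*491^1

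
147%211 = 147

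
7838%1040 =558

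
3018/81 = 1006/27 = 37.26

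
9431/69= 136+47/69 = 136.68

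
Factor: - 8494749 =-3^2*41^1*23021^1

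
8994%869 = 304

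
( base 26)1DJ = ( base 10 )1033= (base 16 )409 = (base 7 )3004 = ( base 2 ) 10000001001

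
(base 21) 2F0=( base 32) 15D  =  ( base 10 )1197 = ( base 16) 4AD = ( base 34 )117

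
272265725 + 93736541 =366002266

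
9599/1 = 9599 = 9599.00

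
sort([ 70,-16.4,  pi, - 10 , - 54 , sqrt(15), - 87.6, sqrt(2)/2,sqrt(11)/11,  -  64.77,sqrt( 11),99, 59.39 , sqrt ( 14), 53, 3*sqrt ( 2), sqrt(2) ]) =[-87.6, - 64.77, - 54,-16.4, - 10,  sqrt(11)/11, sqrt(2 ) /2, sqrt(2), pi, sqrt ( 11 ),sqrt( 14), sqrt(15),3*sqrt(2),53, 59.39,70, 99]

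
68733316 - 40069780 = 28663536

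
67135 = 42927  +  24208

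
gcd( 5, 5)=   5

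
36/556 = 9/139 = 0.06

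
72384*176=12739584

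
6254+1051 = 7305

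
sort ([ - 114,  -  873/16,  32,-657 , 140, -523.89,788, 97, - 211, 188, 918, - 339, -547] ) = [-657,  -  547, -523.89, - 339, - 211,-114, - 873/16,  32, 97 , 140 , 188, 788, 918]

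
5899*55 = 324445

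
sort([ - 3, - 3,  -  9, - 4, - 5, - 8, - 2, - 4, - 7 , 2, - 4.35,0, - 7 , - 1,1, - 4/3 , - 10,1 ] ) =[ - 10, - 9, - 8, - 7,-7,-5 ,-4.35, - 4, - 4 ,-3, - 3, - 2, - 4/3 , - 1,0, 1,1,  2]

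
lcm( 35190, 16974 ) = 1442790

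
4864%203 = 195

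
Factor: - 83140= - 2^2  *5^1*4157^1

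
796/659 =1 + 137/659 = 1.21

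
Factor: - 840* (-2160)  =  1814400 =2^7*3^4*5^2*7^1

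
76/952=19/238 =0.08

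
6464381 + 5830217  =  12294598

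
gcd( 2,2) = 2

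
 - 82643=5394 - 88037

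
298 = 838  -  540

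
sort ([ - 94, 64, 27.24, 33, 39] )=[ - 94,27.24, 33,39,64 ]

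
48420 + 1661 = 50081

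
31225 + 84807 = 116032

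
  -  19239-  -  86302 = 67063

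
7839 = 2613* 3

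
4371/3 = 1457  =  1457.00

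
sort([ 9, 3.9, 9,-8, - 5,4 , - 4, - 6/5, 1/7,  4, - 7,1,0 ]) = [-8, -7,-5,-4,-6/5,0, 1/7 , 1,3.9, 4, 4,9,  9]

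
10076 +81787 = 91863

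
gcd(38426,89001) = 1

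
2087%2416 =2087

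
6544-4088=2456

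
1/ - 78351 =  - 1+78350/78351 =- 0.00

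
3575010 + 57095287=60670297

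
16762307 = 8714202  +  8048105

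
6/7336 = 3/3668 = 0.00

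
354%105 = 39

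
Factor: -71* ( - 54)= 3834 =2^1 * 3^3*71^1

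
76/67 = 76/67 = 1.13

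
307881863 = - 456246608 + 764128471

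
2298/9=766/3=255.33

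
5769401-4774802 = 994599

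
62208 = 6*10368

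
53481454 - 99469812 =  - 45988358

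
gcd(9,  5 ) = 1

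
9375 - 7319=2056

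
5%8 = 5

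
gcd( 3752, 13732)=4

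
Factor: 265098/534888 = 113/228 = 2^ ( -2)*3^( - 1 )*19^(- 1 )* 113^1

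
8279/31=267 + 2/31 = 267.06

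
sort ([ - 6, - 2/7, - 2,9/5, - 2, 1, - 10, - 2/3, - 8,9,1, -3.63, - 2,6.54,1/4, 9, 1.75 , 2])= [ - 10, - 8, - 6, - 3.63, -2, - 2, - 2, - 2/3, - 2/7,  1/4 , 1,1,1.75,9/5, 2,6.54, 9,9 ] 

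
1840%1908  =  1840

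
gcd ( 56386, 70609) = 11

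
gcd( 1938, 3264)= 102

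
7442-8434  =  -992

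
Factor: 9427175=5^2*29^1*13003^1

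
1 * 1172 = 1172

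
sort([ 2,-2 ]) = [ - 2,2]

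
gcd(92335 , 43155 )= 5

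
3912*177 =692424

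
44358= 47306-2948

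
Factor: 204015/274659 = 5^1*11^( - 1)*41^ (  -  1 )*67^1  =  335/451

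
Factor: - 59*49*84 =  - 2^2*3^1 * 7^3*59^1 = - 242844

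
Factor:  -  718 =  - 2^1*359^1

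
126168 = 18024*7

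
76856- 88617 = - 11761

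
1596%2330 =1596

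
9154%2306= 2236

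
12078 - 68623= -56545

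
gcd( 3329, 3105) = 1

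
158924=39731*4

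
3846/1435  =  2 + 976/1435 = 2.68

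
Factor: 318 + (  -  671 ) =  - 353^1=- 353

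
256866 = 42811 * 6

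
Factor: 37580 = 2^2*5^1*1879^1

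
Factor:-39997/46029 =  - 3^(-1 )*23^1*37^1*47^1 *67^( - 1)*229^( - 1) 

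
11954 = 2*5977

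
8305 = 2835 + 5470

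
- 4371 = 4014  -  8385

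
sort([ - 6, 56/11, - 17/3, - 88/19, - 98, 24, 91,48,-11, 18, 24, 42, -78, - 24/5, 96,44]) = [ - 98 , - 78, - 11,  -  6, -17/3,  -  24/5, - 88/19,  56/11, 18 , 24,24, 42, 44, 48, 91,96] 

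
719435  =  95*7573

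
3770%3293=477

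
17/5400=17/5400 = 0.00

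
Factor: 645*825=3^2*5^3*11^1*43^1 = 532125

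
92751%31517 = 29717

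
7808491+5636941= 13445432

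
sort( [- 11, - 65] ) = [ - 65,- 11]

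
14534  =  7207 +7327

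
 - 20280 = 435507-455787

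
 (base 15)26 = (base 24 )1C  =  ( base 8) 44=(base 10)36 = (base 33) 13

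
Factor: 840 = 2^3*3^1*5^1 * 7^1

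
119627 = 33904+85723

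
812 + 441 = 1253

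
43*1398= 60114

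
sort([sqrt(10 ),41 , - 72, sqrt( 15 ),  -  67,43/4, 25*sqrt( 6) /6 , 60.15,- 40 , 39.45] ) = [ - 72, - 67, - 40,sqrt( 10 ), sqrt(15),25* sqrt( 6 )/6,  43/4, 39.45,  41 , 60.15]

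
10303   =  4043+6260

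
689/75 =689/75 = 9.19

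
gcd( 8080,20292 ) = 4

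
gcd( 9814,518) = 14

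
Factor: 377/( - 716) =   -  2^(-2)*13^1 * 29^1*179^( - 1)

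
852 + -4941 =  - 4089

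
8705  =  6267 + 2438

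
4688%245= 33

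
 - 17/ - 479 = 17/479 = 0.04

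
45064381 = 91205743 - 46141362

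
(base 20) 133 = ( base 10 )463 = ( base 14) 251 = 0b111001111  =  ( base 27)H4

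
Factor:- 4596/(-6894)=2/3   =  2^1*3^( - 1) 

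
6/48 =1/8= 0.12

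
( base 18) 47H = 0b10110011111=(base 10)1439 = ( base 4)112133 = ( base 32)1CV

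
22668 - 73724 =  - 51056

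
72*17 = 1224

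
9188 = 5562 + 3626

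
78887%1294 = 1247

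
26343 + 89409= 115752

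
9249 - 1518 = 7731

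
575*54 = 31050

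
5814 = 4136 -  - 1678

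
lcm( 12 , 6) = 12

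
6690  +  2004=8694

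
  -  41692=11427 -53119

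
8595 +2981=11576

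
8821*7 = 61747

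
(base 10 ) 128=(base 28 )4G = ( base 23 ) 5D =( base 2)10000000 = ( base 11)107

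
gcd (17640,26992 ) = 56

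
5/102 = 5/102 = 0.05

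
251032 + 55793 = 306825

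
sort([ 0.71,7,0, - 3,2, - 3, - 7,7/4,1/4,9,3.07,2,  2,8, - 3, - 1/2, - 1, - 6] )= [ - 7, - 6, - 3, - 3,-3, - 1,  -  1/2,0  ,  1/4, 0.71, 7/4, 2,2, 2 , 3.07,7, 8,9 ]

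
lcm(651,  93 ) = 651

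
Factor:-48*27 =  - 2^4*3^4 = - 1296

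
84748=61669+23079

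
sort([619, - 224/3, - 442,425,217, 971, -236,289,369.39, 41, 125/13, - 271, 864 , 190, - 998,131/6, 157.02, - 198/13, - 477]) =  [ - 998, - 477, - 442  , - 271,-236, - 224/3, - 198/13,125/13, 131/6, 41, 157.02 , 190, 217, 289 , 369.39, 425,619,864,971 ] 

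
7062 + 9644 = 16706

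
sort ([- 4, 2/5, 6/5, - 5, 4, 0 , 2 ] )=[ - 5, - 4 , 0 , 2/5, 6/5, 2,4]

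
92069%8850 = 3569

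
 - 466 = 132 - 598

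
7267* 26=188942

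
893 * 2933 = 2619169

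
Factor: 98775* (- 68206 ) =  - 6737047650  =  -  2^1*3^2*5^2*67^1*439^1*509^1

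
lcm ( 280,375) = 21000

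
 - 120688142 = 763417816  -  884105958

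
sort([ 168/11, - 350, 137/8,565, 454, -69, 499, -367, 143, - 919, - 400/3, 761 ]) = [ - 919, - 367,-350, -400/3, - 69,168/11, 137/8, 143, 454,499, 565, 761] 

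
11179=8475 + 2704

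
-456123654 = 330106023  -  786229677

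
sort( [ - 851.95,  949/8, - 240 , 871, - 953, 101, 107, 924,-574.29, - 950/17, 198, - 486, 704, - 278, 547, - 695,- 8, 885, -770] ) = [  -  953 ,- 851.95, -770  , - 695, - 574.29, - 486, - 278, - 240, - 950/17,  -  8, 101 , 107, 949/8,198, 547, 704 , 871, 885,924 ] 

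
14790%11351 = 3439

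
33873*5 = 169365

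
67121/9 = 7457 + 8/9 = 7457.89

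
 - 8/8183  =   -1 + 8175/8183= - 0.00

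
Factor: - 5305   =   - 5^1*1061^1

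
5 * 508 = 2540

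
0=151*0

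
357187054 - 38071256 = 319115798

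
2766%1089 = 588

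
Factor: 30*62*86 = 2^3 * 3^1 * 5^1*31^1*43^1 = 159960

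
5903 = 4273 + 1630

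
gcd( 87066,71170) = 2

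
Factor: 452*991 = 447932 = 2^2*113^1*991^1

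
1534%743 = 48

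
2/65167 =2/65167 = 0.00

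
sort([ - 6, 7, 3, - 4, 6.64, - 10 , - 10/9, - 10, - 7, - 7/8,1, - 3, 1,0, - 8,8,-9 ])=[-10, - 10, - 9, - 8,  -  7, - 6,-4, - 3, - 10/9, - 7/8, 0,1,1,3,6.64,  7,8]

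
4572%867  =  237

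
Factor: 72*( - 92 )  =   - 6624 = - 2^5*3^2*23^1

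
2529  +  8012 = 10541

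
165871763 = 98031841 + 67839922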